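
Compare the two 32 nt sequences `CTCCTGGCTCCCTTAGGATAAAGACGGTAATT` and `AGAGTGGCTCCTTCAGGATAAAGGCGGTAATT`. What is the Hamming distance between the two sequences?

The sequences differ at sites 1, 2, 3, 4, 12, 14, 24 (1-based) — 7 in total.

7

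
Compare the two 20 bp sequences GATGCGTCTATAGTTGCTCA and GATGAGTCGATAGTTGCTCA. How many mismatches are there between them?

The sequences differ at sites 5, 9 (1-based) — 2 in total.

2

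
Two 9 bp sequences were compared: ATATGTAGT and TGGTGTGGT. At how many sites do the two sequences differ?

Mismatches (1-based): site 1: A→T; site 2: T→G; site 3: A→G; site 7: A→G.

4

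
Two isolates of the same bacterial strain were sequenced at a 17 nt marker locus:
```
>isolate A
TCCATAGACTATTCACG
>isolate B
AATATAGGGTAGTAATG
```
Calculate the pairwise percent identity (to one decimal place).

52.9%

8 positions differ (1, 2, 3, 8, 9, 12, 14, 16), so 9 of 17 match: 9/17 = 52.94%.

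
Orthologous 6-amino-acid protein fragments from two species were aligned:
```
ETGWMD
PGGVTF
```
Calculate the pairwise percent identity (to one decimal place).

16.7%

5 positions differ (1, 2, 4, 5, 6), so 1 of 6 match: 1/6 = 16.67%.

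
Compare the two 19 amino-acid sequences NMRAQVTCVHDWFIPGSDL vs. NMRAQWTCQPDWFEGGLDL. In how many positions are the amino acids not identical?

Mismatches (1-based): position 6: V→W; position 9: V→Q; position 10: H→P; position 14: I→E; position 15: P→G; position 17: S→L.

6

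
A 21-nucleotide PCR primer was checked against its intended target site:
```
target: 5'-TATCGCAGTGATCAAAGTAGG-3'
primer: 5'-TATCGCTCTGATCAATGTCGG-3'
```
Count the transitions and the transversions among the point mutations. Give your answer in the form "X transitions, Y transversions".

0 transitions, 4 transversions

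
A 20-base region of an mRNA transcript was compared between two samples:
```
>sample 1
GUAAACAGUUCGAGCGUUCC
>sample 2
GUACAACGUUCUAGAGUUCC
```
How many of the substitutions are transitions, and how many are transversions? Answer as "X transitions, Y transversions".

0 transitions, 5 transversions

Mismatches (1-based):
position 4: A→C (purine→pyrimidine, transversion)
position 6: C→A (pyrimidine→purine, transversion)
position 7: A→C (purine→pyrimidine, transversion)
position 12: G→U (purine→pyrimidine, transversion)
position 15: C→A (pyrimidine→purine, transversion)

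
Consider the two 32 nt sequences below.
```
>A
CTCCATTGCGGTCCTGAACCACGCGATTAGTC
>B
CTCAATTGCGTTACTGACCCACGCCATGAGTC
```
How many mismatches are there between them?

6

The sequences differ at bases 4, 11, 13, 18, 25, 28 (1-based) — 6 in total.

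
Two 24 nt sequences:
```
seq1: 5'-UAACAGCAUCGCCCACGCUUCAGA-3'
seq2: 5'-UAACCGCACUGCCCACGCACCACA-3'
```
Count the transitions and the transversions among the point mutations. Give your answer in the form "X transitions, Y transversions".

3 transitions, 3 transversions

Mismatches (1-based):
position 5: A→C (purine→pyrimidine, transversion)
position 9: U→C (pyrimidine→pyrimidine, transition)
position 10: C→U (pyrimidine→pyrimidine, transition)
position 19: U→A (pyrimidine→purine, transversion)
position 20: U→C (pyrimidine→pyrimidine, transition)
position 23: G→C (purine→pyrimidine, transversion)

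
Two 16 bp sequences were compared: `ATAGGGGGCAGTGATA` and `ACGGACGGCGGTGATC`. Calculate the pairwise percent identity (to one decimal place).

62.5%

Mismatches at positions 2, 3, 5, 6, 10, 16 (1-based): 6 of 16.
Identical positions: 10/16 = 62.5% → 62.5%.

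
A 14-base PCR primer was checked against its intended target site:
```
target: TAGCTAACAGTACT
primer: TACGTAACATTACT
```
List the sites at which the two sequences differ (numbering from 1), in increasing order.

3, 4, 10

Scanning 1-based: 3: G/C; 4: C/G; 10: G/T.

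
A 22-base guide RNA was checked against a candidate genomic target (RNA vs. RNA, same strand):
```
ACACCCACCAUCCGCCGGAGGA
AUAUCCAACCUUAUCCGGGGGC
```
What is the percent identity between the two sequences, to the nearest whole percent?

9 positions differ (2, 4, 8, 10, 12, 13, 14, 19, 22), so 13 of 22 match: 13/22 = 59.09%.

59%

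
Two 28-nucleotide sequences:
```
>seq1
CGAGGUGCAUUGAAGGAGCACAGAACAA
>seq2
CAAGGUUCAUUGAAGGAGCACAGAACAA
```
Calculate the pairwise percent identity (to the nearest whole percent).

93%

2 positions differ (2, 7), so 26 of 28 match: 26/28 = 92.86%.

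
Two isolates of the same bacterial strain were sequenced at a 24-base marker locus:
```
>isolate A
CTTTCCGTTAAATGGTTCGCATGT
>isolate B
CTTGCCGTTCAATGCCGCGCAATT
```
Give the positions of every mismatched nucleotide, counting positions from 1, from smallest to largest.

4, 10, 15, 16, 17, 22, 23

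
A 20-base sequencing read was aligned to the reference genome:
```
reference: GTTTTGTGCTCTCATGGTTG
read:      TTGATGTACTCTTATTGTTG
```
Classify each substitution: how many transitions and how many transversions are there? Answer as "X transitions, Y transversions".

2 transitions, 4 transversions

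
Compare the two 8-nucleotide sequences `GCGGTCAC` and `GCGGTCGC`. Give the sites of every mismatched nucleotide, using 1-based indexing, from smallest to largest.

7

Differences at site 7 (A→G).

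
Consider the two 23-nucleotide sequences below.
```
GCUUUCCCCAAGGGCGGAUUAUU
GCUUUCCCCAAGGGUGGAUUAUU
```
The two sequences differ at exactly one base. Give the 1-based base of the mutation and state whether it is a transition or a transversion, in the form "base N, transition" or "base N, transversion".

base 15, transition

Base 15 changes C→U. C is a pyrimidine and U is a pyrimidine, so this is a transition.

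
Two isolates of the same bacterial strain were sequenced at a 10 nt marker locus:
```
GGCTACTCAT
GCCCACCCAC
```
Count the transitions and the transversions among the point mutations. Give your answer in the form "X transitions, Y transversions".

Mismatches (1-based):
base 2: G→C (purine→pyrimidine, transversion)
base 4: T→C (pyrimidine→pyrimidine, transition)
base 7: T→C (pyrimidine→pyrimidine, transition)
base 10: T→C (pyrimidine→pyrimidine, transition)

3 transitions, 1 transversion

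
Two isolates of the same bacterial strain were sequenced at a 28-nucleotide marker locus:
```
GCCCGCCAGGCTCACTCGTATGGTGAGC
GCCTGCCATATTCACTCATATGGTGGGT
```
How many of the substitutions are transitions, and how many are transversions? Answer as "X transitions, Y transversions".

Transitions (purine↔purine or pyrimidine↔pyrimidine): 4 C→T, 10 G→A, 11 C→T, 18 G→A, 26 A→G, 28 C→T.
Transversions (purine↔pyrimidine): 9 G→T.

6 transitions, 1 transversion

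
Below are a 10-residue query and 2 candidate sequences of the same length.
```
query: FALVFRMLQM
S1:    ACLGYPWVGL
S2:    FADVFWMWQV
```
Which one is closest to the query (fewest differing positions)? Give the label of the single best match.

S2

Hamming distances to query — S1: 9; S2: 4.
Smallest is S2 with 4 mismatches.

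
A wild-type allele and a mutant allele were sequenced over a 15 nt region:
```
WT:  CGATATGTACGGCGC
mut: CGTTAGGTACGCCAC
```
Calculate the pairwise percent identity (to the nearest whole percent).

73%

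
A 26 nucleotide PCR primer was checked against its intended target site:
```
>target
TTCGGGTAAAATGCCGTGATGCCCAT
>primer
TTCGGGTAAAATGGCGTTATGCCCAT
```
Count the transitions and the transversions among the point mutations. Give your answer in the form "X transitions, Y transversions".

0 transitions, 2 transversions

Mismatches (1-based):
position 14: C→G (pyrimidine→purine, transversion)
position 18: G→T (purine→pyrimidine, transversion)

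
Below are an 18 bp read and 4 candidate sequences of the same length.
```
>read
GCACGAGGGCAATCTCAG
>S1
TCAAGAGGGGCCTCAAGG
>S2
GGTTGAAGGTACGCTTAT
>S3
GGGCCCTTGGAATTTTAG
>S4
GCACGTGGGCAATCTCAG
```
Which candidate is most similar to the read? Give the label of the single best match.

S4

S1 differs at 8 bases; S2 differs at 9 bases; S3 differs at 9 bases; S4 differs at 1 base. The closest is S4.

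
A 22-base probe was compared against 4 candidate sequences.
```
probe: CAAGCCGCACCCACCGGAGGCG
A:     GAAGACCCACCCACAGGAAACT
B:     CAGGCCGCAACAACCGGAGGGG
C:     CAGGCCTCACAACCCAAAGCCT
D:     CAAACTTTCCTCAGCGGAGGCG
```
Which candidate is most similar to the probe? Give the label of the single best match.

B

A differs at 7 bases; B differs at 4 bases; C differs at 9 bases; D differs at 7 bases. The closest is B.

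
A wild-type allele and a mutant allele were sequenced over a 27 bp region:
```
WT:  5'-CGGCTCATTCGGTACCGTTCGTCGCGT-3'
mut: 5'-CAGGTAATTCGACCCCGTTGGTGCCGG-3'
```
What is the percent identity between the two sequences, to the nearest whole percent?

Mismatches at positions 2, 4, 6, 12, 13, 14, 20, 23, 24, 27 (1-based): 10 of 27.
Identical positions: 17/27 = 62.96% → 63%.

63%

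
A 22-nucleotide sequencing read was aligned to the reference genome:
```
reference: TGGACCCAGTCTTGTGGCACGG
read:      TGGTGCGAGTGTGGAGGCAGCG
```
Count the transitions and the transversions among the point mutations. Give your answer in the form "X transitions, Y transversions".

0 transitions, 8 transversions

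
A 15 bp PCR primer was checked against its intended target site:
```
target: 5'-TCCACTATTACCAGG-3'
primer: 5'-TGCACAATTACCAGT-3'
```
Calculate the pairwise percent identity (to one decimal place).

80.0%

3 positions differ (2, 6, 15), so 12 of 15 match: 12/15 = 80%.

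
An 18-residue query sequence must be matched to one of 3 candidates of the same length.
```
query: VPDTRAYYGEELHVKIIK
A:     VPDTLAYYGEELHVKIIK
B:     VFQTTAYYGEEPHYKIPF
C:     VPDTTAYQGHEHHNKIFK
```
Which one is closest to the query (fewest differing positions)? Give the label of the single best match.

A differs at 1 position; B differs at 7 positions; C differs at 6 positions. The closest is A.

A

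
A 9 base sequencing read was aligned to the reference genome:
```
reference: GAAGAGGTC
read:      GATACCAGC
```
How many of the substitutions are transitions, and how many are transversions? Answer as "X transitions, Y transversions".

2 transitions, 4 transversions

Transitions (purine↔purine or pyrimidine↔pyrimidine): 4 G→A, 7 G→A.
Transversions (purine↔pyrimidine): 3 A→T, 5 A→C, 6 G→C, 8 T→G.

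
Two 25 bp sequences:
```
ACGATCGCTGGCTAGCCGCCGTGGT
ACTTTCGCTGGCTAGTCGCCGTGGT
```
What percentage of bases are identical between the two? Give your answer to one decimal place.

3 positions differ (3, 4, 16), so 22 of 25 match: 22/25 = 88%.

88.0%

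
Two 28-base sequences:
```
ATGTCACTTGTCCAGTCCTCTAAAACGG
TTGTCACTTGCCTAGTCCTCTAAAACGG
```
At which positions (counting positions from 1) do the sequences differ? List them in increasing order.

1, 11, 13

Scanning 1-based: 1: A/T; 11: T/C; 13: C/T.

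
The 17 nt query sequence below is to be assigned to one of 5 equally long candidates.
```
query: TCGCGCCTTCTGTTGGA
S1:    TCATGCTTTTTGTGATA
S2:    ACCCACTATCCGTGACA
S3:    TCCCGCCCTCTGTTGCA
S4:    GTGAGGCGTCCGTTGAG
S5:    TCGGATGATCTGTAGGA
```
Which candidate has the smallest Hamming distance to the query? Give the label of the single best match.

S3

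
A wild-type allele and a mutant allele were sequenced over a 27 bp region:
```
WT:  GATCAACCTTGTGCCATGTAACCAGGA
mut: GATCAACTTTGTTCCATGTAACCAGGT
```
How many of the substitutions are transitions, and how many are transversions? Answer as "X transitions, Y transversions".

1 transition, 2 transversions

Mismatches (1-based):
base 8: C→T (pyrimidine→pyrimidine, transition)
base 13: G→T (purine→pyrimidine, transversion)
base 27: A→T (purine→pyrimidine, transversion)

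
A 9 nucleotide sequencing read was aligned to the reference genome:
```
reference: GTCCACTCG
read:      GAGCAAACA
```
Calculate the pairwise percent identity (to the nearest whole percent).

44%

Mismatches at positions 2, 3, 6, 7, 9 (1-based): 5 of 9.
Identical positions: 4/9 = 44.44% → 44%.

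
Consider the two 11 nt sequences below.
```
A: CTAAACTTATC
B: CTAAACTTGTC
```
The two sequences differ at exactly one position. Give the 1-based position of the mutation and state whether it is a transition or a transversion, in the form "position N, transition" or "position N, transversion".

position 9, transition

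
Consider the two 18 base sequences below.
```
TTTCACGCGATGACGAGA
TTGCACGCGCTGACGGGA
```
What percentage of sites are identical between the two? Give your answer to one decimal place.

Mismatches at positions 3, 10, 16 (1-based): 3 of 18.
Identical positions: 15/18 = 83.33% → 83.3%.

83.3%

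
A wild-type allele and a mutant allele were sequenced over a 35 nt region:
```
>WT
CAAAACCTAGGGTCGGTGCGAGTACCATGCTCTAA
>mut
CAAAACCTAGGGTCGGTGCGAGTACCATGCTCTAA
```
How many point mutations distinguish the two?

No positions differ; the sequences are identical.

0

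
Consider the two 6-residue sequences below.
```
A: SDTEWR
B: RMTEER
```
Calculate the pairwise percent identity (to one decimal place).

Mismatches at positions 1, 2, 5 (1-based): 3 of 6.
Identical positions: 3/6 = 50% → 50.0%.

50.0%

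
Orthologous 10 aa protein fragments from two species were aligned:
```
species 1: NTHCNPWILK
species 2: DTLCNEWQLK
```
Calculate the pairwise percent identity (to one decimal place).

60.0%

4 positions differ (1, 3, 6, 8), so 6 of 10 match: 6/10 = 60%.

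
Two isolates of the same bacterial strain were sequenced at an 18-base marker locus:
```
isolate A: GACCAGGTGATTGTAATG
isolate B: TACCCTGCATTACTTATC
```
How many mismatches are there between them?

Comparing position by position, 10 bases differ: 1 (G/T), 5 (A/C), 6 (G/T), 8 (T/C), 9 (G/A), 10 (A/T), 12 (T/A), 13 (G/C), 15 (A/T), 18 (G/C).

10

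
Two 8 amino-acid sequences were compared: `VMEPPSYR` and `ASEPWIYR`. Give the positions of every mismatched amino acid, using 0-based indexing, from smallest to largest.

Differences at position 0 (V→A), position 1 (M→S), position 4 (P→W), position 5 (S→I).

0, 1, 4, 5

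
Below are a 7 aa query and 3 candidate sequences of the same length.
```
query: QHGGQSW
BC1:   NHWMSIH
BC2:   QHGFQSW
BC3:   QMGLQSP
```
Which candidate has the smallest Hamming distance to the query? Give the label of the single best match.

BC2

BC1 differs at 6 positions; BC2 differs at 1 position; BC3 differs at 3 positions. The closest is BC2.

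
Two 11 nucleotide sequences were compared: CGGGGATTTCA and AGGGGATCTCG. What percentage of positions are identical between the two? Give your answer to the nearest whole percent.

Mismatches at positions 1, 8, 11 (1-based): 3 of 11.
Identical positions: 8/11 = 72.73% → 73%.

73%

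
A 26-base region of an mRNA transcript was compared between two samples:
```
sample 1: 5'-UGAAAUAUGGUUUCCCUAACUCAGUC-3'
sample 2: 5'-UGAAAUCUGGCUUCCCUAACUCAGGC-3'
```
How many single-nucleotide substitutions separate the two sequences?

3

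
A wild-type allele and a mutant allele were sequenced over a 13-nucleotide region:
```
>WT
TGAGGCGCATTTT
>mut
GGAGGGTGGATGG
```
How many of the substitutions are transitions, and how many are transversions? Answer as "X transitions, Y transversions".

Mismatches (1-based):
base 1: T→G (pyrimidine→purine, transversion)
base 6: C→G (pyrimidine→purine, transversion)
base 7: G→T (purine→pyrimidine, transversion)
base 8: C→G (pyrimidine→purine, transversion)
base 9: A→G (purine→purine, transition)
base 10: T→A (pyrimidine→purine, transversion)
base 12: T→G (pyrimidine→purine, transversion)
base 13: T→G (pyrimidine→purine, transversion)

1 transition, 7 transversions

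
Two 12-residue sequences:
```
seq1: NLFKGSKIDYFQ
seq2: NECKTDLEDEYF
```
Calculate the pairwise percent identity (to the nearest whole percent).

9 positions differ (2, 3, 5, 6, 7, 8, 10, 11, 12), so 3 of 12 match: 3/12 = 25%.

25%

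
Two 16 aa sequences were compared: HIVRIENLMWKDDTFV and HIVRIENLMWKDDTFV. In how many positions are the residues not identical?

0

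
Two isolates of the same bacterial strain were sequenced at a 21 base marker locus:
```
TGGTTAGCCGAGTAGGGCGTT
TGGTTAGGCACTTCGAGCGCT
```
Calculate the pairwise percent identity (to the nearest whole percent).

Mismatches at positions 8, 10, 11, 12, 14, 16, 20 (1-based): 7 of 21.
Identical positions: 14/21 = 66.67% → 67%.

67%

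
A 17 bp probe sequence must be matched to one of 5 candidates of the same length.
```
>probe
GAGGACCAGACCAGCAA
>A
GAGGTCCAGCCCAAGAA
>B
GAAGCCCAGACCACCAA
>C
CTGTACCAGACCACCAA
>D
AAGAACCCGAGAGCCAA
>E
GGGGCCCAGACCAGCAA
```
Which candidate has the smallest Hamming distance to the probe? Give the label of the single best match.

A differs at 4 sites; B differs at 3 sites; C differs at 4 sites; D differs at 7 sites; E differs at 2 sites. The closest is E.

E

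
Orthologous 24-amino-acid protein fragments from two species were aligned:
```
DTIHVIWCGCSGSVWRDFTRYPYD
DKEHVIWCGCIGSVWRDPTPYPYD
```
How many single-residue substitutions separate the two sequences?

5

Mismatches (1-based): position 2: T→K; position 3: I→E; position 11: S→I; position 18: F→P; position 20: R→P.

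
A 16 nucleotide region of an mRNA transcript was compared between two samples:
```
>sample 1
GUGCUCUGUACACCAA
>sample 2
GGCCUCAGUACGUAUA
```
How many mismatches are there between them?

7

Mismatches (1-based): base 2: U→G; base 3: G→C; base 7: U→A; base 12: A→G; base 13: C→U; base 14: C→A; base 15: A→U.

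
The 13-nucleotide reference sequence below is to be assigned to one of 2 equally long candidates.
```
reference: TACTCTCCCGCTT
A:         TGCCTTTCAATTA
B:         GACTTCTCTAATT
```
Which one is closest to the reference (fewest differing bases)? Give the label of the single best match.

B

A differs at 8 bases; B differs at 7 bases. The closest is B.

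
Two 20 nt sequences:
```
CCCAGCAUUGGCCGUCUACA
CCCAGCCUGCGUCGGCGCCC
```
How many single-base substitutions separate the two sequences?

8

Comparing position by position, 8 sites differ: 7 (A/C), 9 (U/G), 10 (G/C), 12 (C/U), 15 (U/G), 17 (U/G), 18 (A/C), 20 (A/C).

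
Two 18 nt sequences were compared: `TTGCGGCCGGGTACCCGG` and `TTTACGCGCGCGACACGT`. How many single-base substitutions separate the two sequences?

The sequences differ at bases 3, 4, 5, 8, 9, 11, 12, 15, 18 (1-based) — 9 in total.

9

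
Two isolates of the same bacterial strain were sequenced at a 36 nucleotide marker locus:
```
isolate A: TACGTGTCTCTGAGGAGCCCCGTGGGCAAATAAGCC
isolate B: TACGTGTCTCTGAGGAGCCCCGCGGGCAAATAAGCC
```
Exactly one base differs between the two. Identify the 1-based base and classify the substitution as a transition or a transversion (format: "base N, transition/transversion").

base 23, transition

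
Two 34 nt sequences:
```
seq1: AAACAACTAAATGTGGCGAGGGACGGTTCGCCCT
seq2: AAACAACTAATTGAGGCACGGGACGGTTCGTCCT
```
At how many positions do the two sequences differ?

5

The sequences differ at positions 11, 14, 18, 19, 31 (1-based) — 5 in total.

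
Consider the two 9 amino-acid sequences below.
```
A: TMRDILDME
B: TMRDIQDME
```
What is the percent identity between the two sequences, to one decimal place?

88.9%

Mismatch at position 6 (1-based): 1 of 9.
Identical positions: 8/9 = 88.89% → 88.9%.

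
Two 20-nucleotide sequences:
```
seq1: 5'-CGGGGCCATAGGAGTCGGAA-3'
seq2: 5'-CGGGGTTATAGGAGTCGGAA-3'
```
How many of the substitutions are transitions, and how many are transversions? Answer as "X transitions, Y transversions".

Transitions (purine↔purine or pyrimidine↔pyrimidine): 6 C→T, 7 C→T.
Transversions (purine↔pyrimidine): none.

2 transitions, 0 transversions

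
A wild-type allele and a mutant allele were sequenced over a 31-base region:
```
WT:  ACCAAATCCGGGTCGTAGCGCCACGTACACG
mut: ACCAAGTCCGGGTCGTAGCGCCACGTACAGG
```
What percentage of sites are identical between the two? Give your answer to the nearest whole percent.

94%

Mismatches at positions 6, 30 (1-based): 2 of 31.
Identical positions: 29/31 = 93.55% → 94%.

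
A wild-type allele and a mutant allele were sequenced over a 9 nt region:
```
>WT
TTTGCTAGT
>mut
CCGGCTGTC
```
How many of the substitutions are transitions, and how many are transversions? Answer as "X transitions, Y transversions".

4 transitions, 2 transversions

Mismatches (1-based):
base 1: T→C (pyrimidine→pyrimidine, transition)
base 2: T→C (pyrimidine→pyrimidine, transition)
base 3: T→G (pyrimidine→purine, transversion)
base 7: A→G (purine→purine, transition)
base 8: G→T (purine→pyrimidine, transversion)
base 9: T→C (pyrimidine→pyrimidine, transition)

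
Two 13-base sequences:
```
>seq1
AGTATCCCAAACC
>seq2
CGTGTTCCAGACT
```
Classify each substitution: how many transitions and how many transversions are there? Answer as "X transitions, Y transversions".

Transitions (purine↔purine or pyrimidine↔pyrimidine): 4 A→G, 6 C→T, 10 A→G, 13 C→T.
Transversions (purine↔pyrimidine): 1 A→C.

4 transitions, 1 transversion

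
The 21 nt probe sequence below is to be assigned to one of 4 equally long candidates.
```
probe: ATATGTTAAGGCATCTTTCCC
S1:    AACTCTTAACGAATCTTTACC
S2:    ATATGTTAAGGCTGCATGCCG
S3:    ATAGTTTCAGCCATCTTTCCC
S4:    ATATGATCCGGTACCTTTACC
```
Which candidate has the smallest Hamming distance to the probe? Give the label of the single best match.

S3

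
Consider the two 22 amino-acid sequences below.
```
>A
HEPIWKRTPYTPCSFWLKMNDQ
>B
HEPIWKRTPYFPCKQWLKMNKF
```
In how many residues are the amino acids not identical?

5

Mismatches (1-based): residue 11: T→F; residue 14: S→K; residue 15: F→Q; residue 21: D→K; residue 22: Q→F.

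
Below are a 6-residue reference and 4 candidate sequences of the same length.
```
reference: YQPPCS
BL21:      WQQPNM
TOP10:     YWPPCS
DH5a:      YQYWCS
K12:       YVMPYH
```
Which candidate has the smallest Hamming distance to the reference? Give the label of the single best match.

BL21 differs at 4 residues; TOP10 differs at 1 residue; DH5a differs at 2 residues; K12 differs at 4 residues. The closest is TOP10.

TOP10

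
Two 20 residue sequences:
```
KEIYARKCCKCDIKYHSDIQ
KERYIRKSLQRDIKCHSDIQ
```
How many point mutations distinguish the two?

7

Mismatches (1-based): position 3: I→R; position 5: A→I; position 8: C→S; position 9: C→L; position 10: K→Q; position 11: C→R; position 15: Y→C.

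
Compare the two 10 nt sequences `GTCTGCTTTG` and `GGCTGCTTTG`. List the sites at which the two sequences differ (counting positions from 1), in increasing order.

2

Differences at site 2 (T→G).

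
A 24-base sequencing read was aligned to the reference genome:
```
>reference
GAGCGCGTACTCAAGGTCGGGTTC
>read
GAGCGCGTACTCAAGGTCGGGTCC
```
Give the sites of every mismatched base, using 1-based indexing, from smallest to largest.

23

Scanning 1-based: 23: T/C.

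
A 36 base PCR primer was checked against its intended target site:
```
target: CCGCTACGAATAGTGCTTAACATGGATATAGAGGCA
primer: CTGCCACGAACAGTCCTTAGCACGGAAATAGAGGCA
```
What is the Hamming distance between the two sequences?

Comparing position by position, 7 positions differ: 2 (C/T), 5 (T/C), 11 (T/C), 15 (G/C), 20 (A/G), 23 (T/C), 27 (T/A).

7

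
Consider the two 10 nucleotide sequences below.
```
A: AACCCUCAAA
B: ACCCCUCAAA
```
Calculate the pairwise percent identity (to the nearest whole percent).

90%

1 position differs (2), so 9 of 10 match: 9/10 = 90%.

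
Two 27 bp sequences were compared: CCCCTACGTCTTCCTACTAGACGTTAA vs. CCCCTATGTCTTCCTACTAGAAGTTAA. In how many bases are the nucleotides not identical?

2

Mismatches (1-based): base 7: C→T; base 22: C→A.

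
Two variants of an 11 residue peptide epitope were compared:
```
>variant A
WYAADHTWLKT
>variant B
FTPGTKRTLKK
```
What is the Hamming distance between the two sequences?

9

Comparing position by position, 9 positions differ: 1 (W/F), 2 (Y/T), 3 (A/P), 4 (A/G), 5 (D/T), 6 (H/K), 7 (T/R), 8 (W/T), 11 (T/K).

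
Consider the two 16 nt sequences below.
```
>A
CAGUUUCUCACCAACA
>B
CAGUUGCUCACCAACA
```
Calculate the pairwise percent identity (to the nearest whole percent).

94%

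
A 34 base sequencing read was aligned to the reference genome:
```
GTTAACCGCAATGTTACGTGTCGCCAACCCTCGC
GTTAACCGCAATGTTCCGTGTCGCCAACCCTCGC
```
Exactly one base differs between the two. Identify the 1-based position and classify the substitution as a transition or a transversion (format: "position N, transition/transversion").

Position 16 changes A→C. A is a purine and C is a pyrimidine, so this is a transversion.

position 16, transversion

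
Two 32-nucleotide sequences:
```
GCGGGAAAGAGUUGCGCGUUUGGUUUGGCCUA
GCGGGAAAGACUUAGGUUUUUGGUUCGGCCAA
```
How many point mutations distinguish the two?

7

The sequences differ at sites 11, 14, 15, 17, 18, 26, 31 (1-based) — 7 in total.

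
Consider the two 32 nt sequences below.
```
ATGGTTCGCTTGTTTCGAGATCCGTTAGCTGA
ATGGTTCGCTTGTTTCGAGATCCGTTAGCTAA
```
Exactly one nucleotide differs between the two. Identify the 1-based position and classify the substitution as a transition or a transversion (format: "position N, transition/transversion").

position 31, transition

The sequences differ only at position 31: G→A (purine→purine), a transition.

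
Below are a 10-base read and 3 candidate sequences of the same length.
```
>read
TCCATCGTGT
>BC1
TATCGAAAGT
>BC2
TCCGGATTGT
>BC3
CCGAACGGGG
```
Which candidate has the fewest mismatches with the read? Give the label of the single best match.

BC2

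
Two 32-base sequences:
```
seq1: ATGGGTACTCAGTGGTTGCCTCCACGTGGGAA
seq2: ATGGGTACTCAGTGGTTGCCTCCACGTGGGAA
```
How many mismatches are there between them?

0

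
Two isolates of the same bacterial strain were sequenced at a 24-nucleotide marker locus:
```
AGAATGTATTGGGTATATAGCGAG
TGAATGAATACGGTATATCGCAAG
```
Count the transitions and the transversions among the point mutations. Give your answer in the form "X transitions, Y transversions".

1 transition, 5 transversions

Transitions (purine↔purine or pyrimidine↔pyrimidine): 22 G→A.
Transversions (purine↔pyrimidine): 1 A→T, 7 T→A, 10 T→A, 11 G→C, 19 A→C.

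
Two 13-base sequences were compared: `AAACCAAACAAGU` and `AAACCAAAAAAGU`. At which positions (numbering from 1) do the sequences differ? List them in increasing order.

9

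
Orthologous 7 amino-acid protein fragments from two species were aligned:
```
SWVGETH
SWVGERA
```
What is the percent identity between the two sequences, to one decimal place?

71.4%

Mismatches at positions 6, 7 (1-based): 2 of 7.
Identical positions: 5/7 = 71.43% → 71.4%.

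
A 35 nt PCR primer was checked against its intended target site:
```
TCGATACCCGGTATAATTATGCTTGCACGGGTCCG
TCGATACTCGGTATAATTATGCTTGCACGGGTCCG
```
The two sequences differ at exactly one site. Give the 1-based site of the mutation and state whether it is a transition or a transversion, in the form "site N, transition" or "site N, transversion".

The sequences differ only at site 8: C→T (pyrimidine→pyrimidine), a transition.

site 8, transition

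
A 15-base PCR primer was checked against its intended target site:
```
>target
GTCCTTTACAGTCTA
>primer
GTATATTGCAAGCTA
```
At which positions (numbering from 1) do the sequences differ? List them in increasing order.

3, 4, 5, 8, 11, 12

Scanning 1-based: 3: C/A; 4: C/T; 5: T/A; 8: A/G; 11: G/A; 12: T/G.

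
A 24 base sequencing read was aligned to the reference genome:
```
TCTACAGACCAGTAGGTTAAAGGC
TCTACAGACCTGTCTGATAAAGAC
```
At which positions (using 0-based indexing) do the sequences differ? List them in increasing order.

10, 13, 14, 16, 22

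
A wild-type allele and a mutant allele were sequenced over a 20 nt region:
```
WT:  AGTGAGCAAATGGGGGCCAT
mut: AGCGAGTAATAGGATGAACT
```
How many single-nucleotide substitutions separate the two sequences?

Comparing position by position, 9 sites differ: 3 (T/C), 7 (C/T), 10 (A/T), 11 (T/A), 14 (G/A), 15 (G/T), 17 (C/A), 18 (C/A), 19 (A/C).

9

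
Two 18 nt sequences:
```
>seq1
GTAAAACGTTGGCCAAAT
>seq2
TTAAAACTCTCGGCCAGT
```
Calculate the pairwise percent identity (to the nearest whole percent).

Mismatches at positions 1, 8, 9, 11, 13, 15, 17 (1-based): 7 of 18.
Identical positions: 11/18 = 61.11% → 61%.

61%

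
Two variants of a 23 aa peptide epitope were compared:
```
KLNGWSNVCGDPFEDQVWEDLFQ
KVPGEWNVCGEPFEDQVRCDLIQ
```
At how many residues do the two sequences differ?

Comparing position by position, 8 residues differ: 2 (L/V), 3 (N/P), 5 (W/E), 6 (S/W), 11 (D/E), 18 (W/R), 19 (E/C), 22 (F/I).

8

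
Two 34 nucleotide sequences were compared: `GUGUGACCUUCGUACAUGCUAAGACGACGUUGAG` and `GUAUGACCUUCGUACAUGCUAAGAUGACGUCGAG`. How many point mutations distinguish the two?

Comparing position by position, 3 bases differ: 3 (G/A), 25 (C/U), 31 (U/C).

3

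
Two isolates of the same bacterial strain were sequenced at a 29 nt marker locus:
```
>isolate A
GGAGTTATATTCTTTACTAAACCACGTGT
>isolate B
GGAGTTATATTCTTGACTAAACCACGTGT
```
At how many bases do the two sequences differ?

1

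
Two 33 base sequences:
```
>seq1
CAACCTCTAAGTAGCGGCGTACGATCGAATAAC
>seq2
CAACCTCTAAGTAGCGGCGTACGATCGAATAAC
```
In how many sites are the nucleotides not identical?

No positions differ; the sequences are identical.

0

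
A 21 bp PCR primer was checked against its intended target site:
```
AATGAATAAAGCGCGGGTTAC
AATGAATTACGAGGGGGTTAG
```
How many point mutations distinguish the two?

5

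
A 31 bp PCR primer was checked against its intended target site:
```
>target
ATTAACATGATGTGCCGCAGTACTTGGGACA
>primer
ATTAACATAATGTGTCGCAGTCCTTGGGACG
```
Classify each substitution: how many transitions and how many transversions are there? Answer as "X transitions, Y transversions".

Transitions (purine↔purine or pyrimidine↔pyrimidine): 9 G→A, 15 C→T, 31 A→G.
Transversions (purine↔pyrimidine): 22 A→C.

3 transitions, 1 transversion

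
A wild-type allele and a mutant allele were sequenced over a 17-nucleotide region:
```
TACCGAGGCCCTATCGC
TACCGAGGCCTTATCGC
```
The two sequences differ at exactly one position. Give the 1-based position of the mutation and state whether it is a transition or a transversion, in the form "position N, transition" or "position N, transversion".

position 11, transition

The sequences differ only at position 11: C→T (pyrimidine→pyrimidine), a transition.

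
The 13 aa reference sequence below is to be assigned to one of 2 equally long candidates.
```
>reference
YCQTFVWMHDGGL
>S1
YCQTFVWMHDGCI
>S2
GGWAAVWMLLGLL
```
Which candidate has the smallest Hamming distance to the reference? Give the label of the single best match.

S1

S1 differs at 2 residues; S2 differs at 8 residues. The closest is S1.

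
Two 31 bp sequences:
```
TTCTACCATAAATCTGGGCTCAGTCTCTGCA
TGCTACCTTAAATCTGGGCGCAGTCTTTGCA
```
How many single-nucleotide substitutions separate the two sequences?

4

The sequences differ at sites 2, 8, 20, 27 (1-based) — 4 in total.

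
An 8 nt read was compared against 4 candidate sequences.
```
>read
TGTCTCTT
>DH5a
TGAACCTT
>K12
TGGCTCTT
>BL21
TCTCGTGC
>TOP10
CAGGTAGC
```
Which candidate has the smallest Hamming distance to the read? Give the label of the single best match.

K12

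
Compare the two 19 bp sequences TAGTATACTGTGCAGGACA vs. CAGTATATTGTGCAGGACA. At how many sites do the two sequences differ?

Comparing position by position, 2 sites differ: 1 (T/C), 8 (C/T).

2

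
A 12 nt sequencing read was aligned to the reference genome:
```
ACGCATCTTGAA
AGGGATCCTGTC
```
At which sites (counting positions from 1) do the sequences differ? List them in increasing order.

2, 4, 8, 11, 12

Differences at site 2 (C→G), site 4 (C→G), site 8 (T→C), site 11 (A→T), site 12 (A→C).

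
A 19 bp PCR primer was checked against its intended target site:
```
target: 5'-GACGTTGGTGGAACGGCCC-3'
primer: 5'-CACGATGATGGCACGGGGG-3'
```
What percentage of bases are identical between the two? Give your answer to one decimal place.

63.2%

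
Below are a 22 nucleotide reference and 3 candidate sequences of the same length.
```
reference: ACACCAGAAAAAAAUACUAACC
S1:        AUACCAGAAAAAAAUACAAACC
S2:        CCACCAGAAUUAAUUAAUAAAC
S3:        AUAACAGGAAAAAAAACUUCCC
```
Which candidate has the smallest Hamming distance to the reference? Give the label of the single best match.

Hamming distances to reference — S1: 2; S2: 6; S3: 6.
Smallest is S1 with 2 mismatches.

S1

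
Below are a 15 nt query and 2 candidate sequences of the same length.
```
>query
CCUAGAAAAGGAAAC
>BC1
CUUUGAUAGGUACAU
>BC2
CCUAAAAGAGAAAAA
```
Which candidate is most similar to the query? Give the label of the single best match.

Hamming distances to query — BC1: 7; BC2: 4.
Smallest is BC2 with 4 mismatches.

BC2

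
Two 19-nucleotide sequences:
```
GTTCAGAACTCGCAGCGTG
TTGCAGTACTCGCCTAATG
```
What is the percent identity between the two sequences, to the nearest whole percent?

Mismatches at positions 1, 3, 7, 14, 15, 16, 17 (1-based): 7 of 19.
Identical positions: 12/19 = 63.16% → 63%.

63%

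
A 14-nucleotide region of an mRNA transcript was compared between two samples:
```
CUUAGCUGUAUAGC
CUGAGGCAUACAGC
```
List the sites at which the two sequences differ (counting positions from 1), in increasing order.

3, 6, 7, 8, 11

Differences at site 3 (U→G), site 6 (C→G), site 7 (U→C), site 8 (G→A), site 11 (U→C).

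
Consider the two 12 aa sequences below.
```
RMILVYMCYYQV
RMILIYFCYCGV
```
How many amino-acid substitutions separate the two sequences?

Comparing position by position, 4 positions differ: 5 (V/I), 7 (M/F), 10 (Y/C), 11 (Q/G).

4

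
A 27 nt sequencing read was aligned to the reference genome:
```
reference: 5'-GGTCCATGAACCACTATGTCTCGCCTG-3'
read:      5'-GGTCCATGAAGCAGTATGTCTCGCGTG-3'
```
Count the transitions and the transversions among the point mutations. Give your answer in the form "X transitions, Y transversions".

0 transitions, 3 transversions

Mismatches (1-based):
site 11: C→G (pyrimidine→purine, transversion)
site 14: C→G (pyrimidine→purine, transversion)
site 25: C→G (pyrimidine→purine, transversion)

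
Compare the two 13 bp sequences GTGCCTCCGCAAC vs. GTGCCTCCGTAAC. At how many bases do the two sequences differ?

Mismatches (1-based): base 10: C→T.

1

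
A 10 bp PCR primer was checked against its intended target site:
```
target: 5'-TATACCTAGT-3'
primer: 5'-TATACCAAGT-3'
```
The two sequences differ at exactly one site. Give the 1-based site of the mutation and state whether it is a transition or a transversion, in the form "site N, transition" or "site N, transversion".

Site 7 changes T→A. T is a pyrimidine and A is a purine, so this is a transversion.

site 7, transversion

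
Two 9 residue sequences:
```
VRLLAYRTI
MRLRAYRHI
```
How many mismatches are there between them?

3

Mismatches (1-based): position 1: V→M; position 4: L→R; position 8: T→H.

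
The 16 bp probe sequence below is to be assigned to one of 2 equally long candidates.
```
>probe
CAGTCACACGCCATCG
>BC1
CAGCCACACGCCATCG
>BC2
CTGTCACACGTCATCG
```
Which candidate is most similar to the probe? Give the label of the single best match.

BC1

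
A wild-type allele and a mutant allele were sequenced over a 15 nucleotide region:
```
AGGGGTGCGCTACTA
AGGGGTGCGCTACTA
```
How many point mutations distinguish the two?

No positions differ; the sequences are identical.

0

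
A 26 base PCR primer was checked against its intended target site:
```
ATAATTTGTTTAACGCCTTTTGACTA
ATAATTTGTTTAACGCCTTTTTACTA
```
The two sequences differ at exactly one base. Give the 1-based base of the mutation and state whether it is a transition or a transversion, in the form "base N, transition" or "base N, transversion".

base 22, transversion

Base 22 changes G→T. G is a purine and T is a pyrimidine, so this is a transversion.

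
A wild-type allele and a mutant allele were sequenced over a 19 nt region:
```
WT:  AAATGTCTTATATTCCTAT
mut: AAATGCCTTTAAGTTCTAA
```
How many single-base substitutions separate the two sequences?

6

The sequences differ at bases 6, 10, 11, 13, 15, 19 (1-based) — 6 in total.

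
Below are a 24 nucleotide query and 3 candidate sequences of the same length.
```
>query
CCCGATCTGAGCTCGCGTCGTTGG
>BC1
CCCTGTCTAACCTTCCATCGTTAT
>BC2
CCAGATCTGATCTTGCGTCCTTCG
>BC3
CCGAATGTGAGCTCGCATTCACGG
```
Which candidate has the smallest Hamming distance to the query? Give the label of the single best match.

BC2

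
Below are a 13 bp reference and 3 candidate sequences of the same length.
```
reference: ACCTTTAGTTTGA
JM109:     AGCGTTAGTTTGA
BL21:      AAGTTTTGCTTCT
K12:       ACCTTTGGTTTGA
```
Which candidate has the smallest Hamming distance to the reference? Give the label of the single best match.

K12

Hamming distances to reference — JM109: 2; BL21: 6; K12: 1.
Smallest is K12 with 1 mismatch.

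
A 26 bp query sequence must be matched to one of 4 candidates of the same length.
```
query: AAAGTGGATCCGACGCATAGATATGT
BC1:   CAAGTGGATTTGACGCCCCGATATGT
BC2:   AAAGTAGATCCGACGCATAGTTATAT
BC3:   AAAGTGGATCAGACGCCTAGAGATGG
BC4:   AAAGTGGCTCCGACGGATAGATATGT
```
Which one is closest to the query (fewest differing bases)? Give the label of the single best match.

BC4

Hamming distances to query — BC1: 6; BC2: 3; BC3: 4; BC4: 2.
Smallest is BC4 with 2 mismatches.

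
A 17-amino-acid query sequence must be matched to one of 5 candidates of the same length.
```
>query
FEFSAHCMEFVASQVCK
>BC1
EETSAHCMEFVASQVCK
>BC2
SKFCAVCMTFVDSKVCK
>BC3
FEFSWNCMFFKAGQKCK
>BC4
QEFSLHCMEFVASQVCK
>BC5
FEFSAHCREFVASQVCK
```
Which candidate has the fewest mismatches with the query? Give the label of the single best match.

BC1 differs at 2 residues; BC2 differs at 7 residues; BC3 differs at 6 residues; BC4 differs at 2 residues; BC5 differs at 1 residue. The closest is BC5.

BC5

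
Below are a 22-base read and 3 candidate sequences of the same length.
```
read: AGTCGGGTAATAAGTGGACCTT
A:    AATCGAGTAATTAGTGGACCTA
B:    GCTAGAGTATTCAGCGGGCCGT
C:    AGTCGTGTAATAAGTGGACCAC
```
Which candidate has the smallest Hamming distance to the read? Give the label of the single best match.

Hamming distances to read — A: 4; B: 9; C: 3.
Smallest is C with 3 mismatches.

C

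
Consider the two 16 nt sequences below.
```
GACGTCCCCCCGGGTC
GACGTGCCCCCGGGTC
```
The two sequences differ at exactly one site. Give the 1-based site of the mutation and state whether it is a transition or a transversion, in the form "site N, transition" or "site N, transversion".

Site 6 changes C→G. C is a pyrimidine and G is a purine, so this is a transversion.

site 6, transversion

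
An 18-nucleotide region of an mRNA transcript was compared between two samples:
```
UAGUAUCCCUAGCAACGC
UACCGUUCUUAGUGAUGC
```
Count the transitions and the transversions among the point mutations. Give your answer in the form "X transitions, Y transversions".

7 transitions, 1 transversion

Mismatches (1-based):
base 3: G→C (purine→pyrimidine, transversion)
base 4: U→C (pyrimidine→pyrimidine, transition)
base 5: A→G (purine→purine, transition)
base 7: C→U (pyrimidine→pyrimidine, transition)
base 9: C→U (pyrimidine→pyrimidine, transition)
base 13: C→U (pyrimidine→pyrimidine, transition)
base 14: A→G (purine→purine, transition)
base 16: C→U (pyrimidine→pyrimidine, transition)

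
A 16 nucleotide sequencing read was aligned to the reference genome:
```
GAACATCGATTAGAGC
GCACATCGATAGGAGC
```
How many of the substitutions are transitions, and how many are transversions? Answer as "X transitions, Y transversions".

1 transition, 2 transversions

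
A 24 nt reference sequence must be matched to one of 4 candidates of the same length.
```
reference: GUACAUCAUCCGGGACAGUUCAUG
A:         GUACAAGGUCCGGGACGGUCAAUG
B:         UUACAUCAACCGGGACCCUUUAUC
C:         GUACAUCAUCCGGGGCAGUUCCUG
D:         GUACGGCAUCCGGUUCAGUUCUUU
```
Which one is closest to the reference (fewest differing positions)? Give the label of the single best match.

Hamming distances to reference — A: 6; B: 6; C: 2; D: 6.
Smallest is C with 2 mismatches.

C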